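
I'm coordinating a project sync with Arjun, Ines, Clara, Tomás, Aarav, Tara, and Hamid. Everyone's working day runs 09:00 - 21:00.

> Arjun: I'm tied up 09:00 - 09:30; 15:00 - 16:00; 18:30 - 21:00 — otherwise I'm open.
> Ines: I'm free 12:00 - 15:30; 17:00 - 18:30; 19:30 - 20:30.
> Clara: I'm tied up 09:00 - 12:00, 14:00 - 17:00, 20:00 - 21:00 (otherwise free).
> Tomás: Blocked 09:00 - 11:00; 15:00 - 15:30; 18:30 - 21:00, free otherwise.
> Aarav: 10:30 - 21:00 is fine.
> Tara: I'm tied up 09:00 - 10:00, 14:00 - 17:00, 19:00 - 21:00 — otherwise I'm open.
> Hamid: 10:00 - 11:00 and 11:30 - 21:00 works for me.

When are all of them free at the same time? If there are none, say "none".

12:00-14:00, 17:00-18:30

Arjun free: 09:30-15:00, 16:00-18:30 (invert busy blocks within the working day).
Ines free: 12:00-15:30, 17:00-18:30, 19:30-20:30.
Clara free: 12:00-14:00, 17:00-20:00 (invert busy blocks within the working day).
Tomás free: 11:00-15:00, 15:30-18:30 (invert busy blocks within the working day).
Aarav free: 10:30-21:00.
Tara free: 10:00-14:00, 17:00-19:00 (invert busy blocks within the working day).
Hamid free: 10:00-11:00, 11:30-21:00.
Arjun ∩ Ines: 12:00-15:00, 17:00-18:30.
Arjun ∩ Ines ∩ Clara: 12:00-14:00, 17:00-18:30.
Arjun ∩ Ines ∩ Clara ∩ Tomás: 12:00-14:00, 17:00-18:30.
Arjun ∩ Ines ∩ Clara ∩ Tomás ∩ Aarav: 12:00-14:00, 17:00-18:30.
Arjun ∩ Ines ∩ Clara ∩ Tomás ∩ Aarav ∩ Tara: 12:00-14:00, 17:00-18:30.
Arjun ∩ Ines ∩ Clara ∩ Tomás ∩ Aarav ∩ Tara ∩ Hamid: 12:00-14:00, 17:00-18:30.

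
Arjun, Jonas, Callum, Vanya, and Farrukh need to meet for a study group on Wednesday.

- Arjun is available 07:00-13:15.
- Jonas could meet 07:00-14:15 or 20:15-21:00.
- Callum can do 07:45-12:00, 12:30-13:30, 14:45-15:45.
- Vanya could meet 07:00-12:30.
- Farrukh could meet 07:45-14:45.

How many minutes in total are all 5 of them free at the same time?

255

Arjun ∩ Jonas: 07:00-13:15.
Arjun ∩ Jonas ∩ Callum: 07:45-12:00, 12:30-13:15.
Arjun ∩ Jonas ∩ Callum ∩ Vanya: 07:45-12:00.
Arjun ∩ Jonas ∩ Callum ∩ Vanya ∩ Farrukh: 07:45-12:00.
Those are the intersection windows.
That's a single block of 255 minutes.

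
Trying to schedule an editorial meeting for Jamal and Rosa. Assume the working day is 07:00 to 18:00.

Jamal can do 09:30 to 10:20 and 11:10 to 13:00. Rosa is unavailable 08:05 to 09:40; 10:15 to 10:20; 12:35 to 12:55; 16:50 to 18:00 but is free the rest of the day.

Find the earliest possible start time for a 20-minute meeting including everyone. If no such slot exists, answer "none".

Jamal free: 09:30-10:20, 11:10-13:00.
Rosa free: 07:00-08:05, 09:40-10:15, 10:20-12:35, 12:55-16:50 (invert busy blocks within the working day).
Jamal ∩ Rosa: 09:40-10:15, 11:10-12:35, 12:55-13:00.
The first common window of at least 20 minutes is 09:40-10:15, so the earliest start is 09:40.

09:40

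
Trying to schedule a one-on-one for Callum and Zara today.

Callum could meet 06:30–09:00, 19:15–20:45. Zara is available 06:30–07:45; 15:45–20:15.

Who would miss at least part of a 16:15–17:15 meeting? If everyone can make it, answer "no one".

Callum

Callum: not fully free for 16:15-17:15. Zara: free for 16:15-17:15.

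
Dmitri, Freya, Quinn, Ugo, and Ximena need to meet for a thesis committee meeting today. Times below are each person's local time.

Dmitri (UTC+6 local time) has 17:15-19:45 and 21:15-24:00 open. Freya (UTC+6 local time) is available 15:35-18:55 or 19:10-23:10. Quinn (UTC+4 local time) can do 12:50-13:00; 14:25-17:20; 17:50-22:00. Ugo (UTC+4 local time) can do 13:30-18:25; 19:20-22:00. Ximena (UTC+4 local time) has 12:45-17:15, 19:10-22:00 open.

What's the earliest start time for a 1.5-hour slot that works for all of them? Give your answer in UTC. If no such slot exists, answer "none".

11:15

Dmitri in UTC: 11:15-13:45, 15:15-18:00 (subtract 6h to convert from UTC+6).
Freya in UTC: 09:35-12:55, 13:10-17:10 (subtract 6h to convert from UTC+6).
Quinn in UTC: 08:50-09:00, 10:25-13:20, 13:50-18:00 (subtract 4h to convert from UTC+4).
Ugo in UTC: 09:30-14:25, 15:20-18:00 (subtract 4h to convert from UTC+4).
Ximena in UTC: 08:45-13:15, 15:10-18:00 (subtract 4h to convert from UTC+4).
Dmitri ∩ Freya: 11:15-12:55, 13:10-13:45, 15:15-17:10.
Dmitri ∩ Freya ∩ Quinn: 11:15-12:55, 13:10-13:20, 15:15-17:10.
Dmitri ∩ Freya ∩ Quinn ∩ Ugo: 11:15-12:55, 13:10-13:20, 15:20-17:10.
Dmitri ∩ Freya ∩ Quinn ∩ Ugo ∩ Ximena: 11:15-12:55, 13:10-13:15, 15:20-17:10.
The first common window of at least 90 minutes is 11:15-12:55, so the earliest start is 11:15.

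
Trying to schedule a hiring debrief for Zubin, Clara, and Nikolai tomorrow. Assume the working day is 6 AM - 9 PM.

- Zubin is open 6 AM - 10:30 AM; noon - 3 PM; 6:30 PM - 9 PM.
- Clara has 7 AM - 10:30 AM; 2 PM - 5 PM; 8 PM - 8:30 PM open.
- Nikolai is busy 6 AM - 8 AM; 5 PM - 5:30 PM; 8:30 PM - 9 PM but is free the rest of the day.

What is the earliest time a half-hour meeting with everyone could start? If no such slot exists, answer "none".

08:00

Zubin free: 06:00-10:30, 12:00-15:00, 18:30-21:00.
Clara free: 07:00-10:30, 14:00-17:00, 20:00-20:30.
Nikolai free: 08:00-17:00, 17:30-20:30 (invert busy blocks within the working day).
Zubin ∩ Clara: 07:00-10:30, 14:00-15:00, 20:00-20:30.
Zubin ∩ Clara ∩ Nikolai: 08:00-10:30, 14:00-15:00, 20:00-20:30.
The first common window of at least 30 minutes is 08:00-10:30, so the earliest start is 08:00.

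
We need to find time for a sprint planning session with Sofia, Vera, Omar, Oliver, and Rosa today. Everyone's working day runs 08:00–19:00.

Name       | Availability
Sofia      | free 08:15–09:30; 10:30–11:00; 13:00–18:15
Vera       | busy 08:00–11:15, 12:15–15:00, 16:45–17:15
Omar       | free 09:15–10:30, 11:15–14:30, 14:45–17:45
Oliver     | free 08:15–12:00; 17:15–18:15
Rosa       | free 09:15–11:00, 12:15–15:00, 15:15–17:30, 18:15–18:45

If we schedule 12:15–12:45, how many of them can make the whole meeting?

2

Sofia free: 08:15-09:30, 10:30-11:00, 13:00-18:15.
Vera free: 11:15-12:15, 15:00-16:45, 17:15-19:00 (invert busy blocks within the working day).
Omar free: 09:15-10:30, 11:15-14:30, 14:45-17:45.
Oliver free: 08:15-12:00, 17:15-18:15.
Rosa free: 09:15-11:00, 12:15-15:00, 15:15-17:30, 18:15-18:45.
Omar and Rosa can make the full 12:15-12:45 slot — that's 2.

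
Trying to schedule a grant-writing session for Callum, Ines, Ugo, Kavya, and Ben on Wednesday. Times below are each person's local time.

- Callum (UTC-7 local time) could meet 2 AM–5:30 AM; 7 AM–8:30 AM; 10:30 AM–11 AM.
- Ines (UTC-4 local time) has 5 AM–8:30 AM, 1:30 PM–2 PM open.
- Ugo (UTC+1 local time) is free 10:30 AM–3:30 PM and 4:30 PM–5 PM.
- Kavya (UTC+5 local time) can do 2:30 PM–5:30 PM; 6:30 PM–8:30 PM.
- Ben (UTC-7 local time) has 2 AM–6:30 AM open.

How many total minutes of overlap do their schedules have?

180

Callum in UTC: 09:00-12:30, 14:00-15:30, 17:30-18:00 (add 7h to convert from UTC-7).
Ines in UTC: 09:00-12:30, 17:30-18:00 (add 4h to convert from UTC-4).
Ugo in UTC: 09:30-14:30, 15:30-16:00 (subtract 1h to convert from UTC+1).
Kavya in UTC: 09:30-12:30, 13:30-15:30 (subtract 5h to convert from UTC+5).
Ben in UTC: 09:00-13:30 (add 7h to convert from UTC-7).
Callum ∩ Ines: 09:00-12:30, 17:30-18:00.
Callum ∩ Ines ∩ Ugo: 09:30-12:30.
Callum ∩ Ines ∩ Ugo ∩ Kavya: 09:30-12:30.
Callum ∩ Ines ∩ Ugo ∩ Kavya ∩ Ben: 09:30-12:30.
Those are the intersection windows.
That's a single block of 180 minutes.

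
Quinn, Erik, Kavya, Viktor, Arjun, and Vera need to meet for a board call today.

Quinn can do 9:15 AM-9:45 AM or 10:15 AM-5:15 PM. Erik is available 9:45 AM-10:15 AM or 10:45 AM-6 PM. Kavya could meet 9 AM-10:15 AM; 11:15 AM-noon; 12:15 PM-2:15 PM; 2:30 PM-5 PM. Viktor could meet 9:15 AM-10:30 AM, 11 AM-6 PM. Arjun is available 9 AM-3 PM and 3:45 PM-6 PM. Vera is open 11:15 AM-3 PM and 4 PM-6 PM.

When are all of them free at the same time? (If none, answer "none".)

Quinn ∩ Erik: 10:45-17:15.
Quinn ∩ Erik ∩ Kavya: 11:15-12:00, 12:15-14:15, 14:30-17:00.
Quinn ∩ Erik ∩ Kavya ∩ Viktor: 11:15-12:00, 12:15-14:15, 14:30-17:00.
Quinn ∩ Erik ∩ Kavya ∩ Viktor ∩ Arjun: 11:15-12:00, 12:15-14:15, 14:30-15:00, 15:45-17:00.
Quinn ∩ Erik ∩ Kavya ∩ Viktor ∩ Arjun ∩ Vera: 11:15-12:00, 12:15-14:15, 14:30-15:00, 16:00-17:00.
Those are the intersection windows.

11:15-12:00, 12:15-14:15, 14:30-15:00, 16:00-17:00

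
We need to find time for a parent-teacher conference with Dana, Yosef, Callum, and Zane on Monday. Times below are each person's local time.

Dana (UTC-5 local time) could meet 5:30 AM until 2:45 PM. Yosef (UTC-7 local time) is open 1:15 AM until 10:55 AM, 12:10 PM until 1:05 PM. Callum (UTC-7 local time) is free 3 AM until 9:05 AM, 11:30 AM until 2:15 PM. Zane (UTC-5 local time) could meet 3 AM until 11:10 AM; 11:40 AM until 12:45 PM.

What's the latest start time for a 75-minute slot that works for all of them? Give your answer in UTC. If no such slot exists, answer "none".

Dana in UTC: 10:30-19:45 (add 5h to convert from UTC-5).
Yosef in UTC: 08:15-17:55, 19:10-20:05 (add 7h to convert from UTC-7).
Callum in UTC: 10:00-16:05, 18:30-21:15 (add 7h to convert from UTC-7).
Zane in UTC: 08:00-16:10, 16:40-17:45 (add 5h to convert from UTC-5).
Dana ∩ Yosef: 10:30-17:55, 19:10-19:45.
Dana ∩ Yosef ∩ Callum: 10:30-16:05, 19:10-19:45.
Dana ∩ Yosef ∩ Callum ∩ Zane: 10:30-16:05.
The last common window of at least 75 minutes is 10:30-16:05; a 75-minute meeting can start as late as 14:50 and still end by 16:05.

14:50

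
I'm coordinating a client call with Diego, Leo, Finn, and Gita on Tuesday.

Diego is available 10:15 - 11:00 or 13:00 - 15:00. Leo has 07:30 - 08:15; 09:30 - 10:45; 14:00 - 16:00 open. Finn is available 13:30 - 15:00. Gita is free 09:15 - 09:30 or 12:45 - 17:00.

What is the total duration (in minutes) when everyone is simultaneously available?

Diego ∩ Leo: 10:15-10:45, 14:00-15:00.
Diego ∩ Leo ∩ Finn: 14:00-15:00.
Diego ∩ Leo ∩ Finn ∩ Gita: 14:00-15:00.
Those are the intersection windows.
That's a single block of 60 minutes.

60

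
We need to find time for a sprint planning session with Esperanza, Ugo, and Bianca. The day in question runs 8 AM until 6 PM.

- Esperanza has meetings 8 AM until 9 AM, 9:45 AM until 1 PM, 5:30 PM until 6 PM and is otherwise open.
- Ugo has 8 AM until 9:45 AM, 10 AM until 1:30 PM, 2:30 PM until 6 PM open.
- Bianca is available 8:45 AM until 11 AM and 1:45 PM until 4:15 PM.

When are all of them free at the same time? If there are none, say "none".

Esperanza free: 09:00-09:45, 13:00-17:30 (invert busy blocks within the working day).
Ugo free: 08:00-09:45, 10:00-13:30, 14:30-18:00.
Bianca free: 08:45-11:00, 13:45-16:15.
Esperanza ∩ Ugo: 09:00-09:45, 13:00-13:30, 14:30-17:30.
Esperanza ∩ Ugo ∩ Bianca: 09:00-09:45, 14:30-16:15.

09:00-09:45, 14:30-16:15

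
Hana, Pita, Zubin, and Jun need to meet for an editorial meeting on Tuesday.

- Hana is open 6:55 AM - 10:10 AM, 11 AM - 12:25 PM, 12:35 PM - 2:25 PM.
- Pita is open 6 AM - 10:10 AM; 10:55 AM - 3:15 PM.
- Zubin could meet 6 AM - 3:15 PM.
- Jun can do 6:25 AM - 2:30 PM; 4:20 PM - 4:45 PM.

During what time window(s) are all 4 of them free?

06:55-10:10, 11:00-12:25, 12:35-14:25

Hana ∩ Pita: 06:55-10:10, 11:00-12:25, 12:35-14:25.
Hana ∩ Pita ∩ Zubin: 06:55-10:10, 11:00-12:25, 12:35-14:25.
Hana ∩ Pita ∩ Zubin ∩ Jun: 06:55-10:10, 11:00-12:25, 12:35-14:25.
Those are the intersection windows.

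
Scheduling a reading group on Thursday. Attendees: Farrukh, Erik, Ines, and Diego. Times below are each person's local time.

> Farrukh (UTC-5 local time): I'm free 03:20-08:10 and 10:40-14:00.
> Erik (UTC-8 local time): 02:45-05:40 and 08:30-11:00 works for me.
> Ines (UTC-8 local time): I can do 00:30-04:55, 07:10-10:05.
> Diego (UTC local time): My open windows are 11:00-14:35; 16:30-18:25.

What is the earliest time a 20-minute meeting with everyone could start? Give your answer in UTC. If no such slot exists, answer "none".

Farrukh in UTC: 08:20-13:10, 15:40-19:00 (add 5h to convert from UTC-5).
Erik in UTC: 10:45-13:40, 16:30-19:00 (add 8h to convert from UTC-8).
Ines in UTC: 08:30-12:55, 15:10-18:05 (add 8h to convert from UTC-8).
Diego in UTC: 11:00-14:35, 16:30-18:25.
Farrukh ∩ Erik: 10:45-13:10, 16:30-19:00.
Farrukh ∩ Erik ∩ Ines: 10:45-12:55, 16:30-18:05.
Farrukh ∩ Erik ∩ Ines ∩ Diego: 11:00-12:55, 16:30-18:05.
The first common window of at least 20 minutes is 11:00-12:55, so the earliest start is 11:00.

11:00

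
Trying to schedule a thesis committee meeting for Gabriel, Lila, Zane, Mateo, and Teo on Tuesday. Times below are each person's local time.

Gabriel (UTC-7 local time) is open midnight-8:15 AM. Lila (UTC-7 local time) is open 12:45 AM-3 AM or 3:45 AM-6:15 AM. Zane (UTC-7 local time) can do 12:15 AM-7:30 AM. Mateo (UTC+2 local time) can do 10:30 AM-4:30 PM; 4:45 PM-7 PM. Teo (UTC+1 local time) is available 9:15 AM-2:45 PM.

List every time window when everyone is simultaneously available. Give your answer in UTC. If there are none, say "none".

08:30-10:00, 10:45-13:15

Gabriel in UTC: 07:00-15:15 (add 7h to convert from UTC-7).
Lila in UTC: 07:45-10:00, 10:45-13:15 (add 7h to convert from UTC-7).
Zane in UTC: 07:15-14:30 (add 7h to convert from UTC-7).
Mateo in UTC: 08:30-14:30, 14:45-17:00 (subtract 2h to convert from UTC+2).
Teo in UTC: 08:15-13:45 (subtract 1h to convert from UTC+1).
Gabriel ∩ Lila: 07:45-10:00, 10:45-13:15.
Gabriel ∩ Lila ∩ Zane: 07:45-10:00, 10:45-13:15.
Gabriel ∩ Lila ∩ Zane ∩ Mateo: 08:30-10:00, 10:45-13:15.
Gabriel ∩ Lila ∩ Zane ∩ Mateo ∩ Teo: 08:30-10:00, 10:45-13:15.
Those are the intersection windows.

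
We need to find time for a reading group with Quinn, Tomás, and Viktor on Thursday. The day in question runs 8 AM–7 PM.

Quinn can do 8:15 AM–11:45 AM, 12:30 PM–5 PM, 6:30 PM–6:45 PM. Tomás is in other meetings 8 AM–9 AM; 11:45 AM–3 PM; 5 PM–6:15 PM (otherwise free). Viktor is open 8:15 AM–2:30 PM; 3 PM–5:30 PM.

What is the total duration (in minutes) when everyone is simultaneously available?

Quinn free: 08:15-11:45, 12:30-17:00, 18:30-18:45.
Tomás free: 09:00-11:45, 15:00-17:00, 18:15-19:00 (invert busy blocks within the working day).
Viktor free: 08:15-14:30, 15:00-17:30.
Quinn ∩ Tomás: 09:00-11:45, 15:00-17:00, 18:30-18:45.
Quinn ∩ Tomás ∩ Viktor: 09:00-11:45, 15:00-17:00.
So the common availability across everyone is 09:00-11:45, 15:00-17:00.
Summing the common windows: 165 + 120 = 285 minutes.

285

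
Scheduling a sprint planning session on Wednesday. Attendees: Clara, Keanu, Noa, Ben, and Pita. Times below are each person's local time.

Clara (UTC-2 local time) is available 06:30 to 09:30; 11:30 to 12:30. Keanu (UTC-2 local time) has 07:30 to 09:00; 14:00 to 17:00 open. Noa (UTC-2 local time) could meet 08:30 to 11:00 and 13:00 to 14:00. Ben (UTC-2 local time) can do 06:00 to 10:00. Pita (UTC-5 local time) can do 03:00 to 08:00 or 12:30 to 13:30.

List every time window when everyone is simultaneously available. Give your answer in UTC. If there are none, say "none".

10:30-11:00

Clara in UTC: 08:30-11:30, 13:30-14:30 (add 2h to convert from UTC-2).
Keanu in UTC: 09:30-11:00, 16:00-19:00 (add 2h to convert from UTC-2).
Noa in UTC: 10:30-13:00, 15:00-16:00 (add 2h to convert from UTC-2).
Ben in UTC: 08:00-12:00 (add 2h to convert from UTC-2).
Pita in UTC: 08:00-13:00, 17:30-18:30 (add 5h to convert from UTC-5).
Clara ∩ Keanu: 09:30-11:00.
Clara ∩ Keanu ∩ Noa: 10:30-11:00.
Clara ∩ Keanu ∩ Noa ∩ Ben: 10:30-11:00.
Clara ∩ Keanu ∩ Noa ∩ Ben ∩ Pita: 10:30-11:00.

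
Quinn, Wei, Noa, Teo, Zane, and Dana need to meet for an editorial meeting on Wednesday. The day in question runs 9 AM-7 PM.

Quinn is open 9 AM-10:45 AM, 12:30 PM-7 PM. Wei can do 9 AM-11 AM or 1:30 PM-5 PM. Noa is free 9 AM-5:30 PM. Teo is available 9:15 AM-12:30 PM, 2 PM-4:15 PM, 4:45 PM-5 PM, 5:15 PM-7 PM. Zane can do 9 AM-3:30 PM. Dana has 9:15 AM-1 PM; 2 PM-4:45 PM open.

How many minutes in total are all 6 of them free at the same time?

180

Quinn ∩ Wei: 09:00-10:45, 13:30-17:00.
Quinn ∩ Wei ∩ Noa: 09:00-10:45, 13:30-17:00.
Quinn ∩ Wei ∩ Noa ∩ Teo: 09:15-10:45, 14:00-16:15, 16:45-17:00.
Quinn ∩ Wei ∩ Noa ∩ Teo ∩ Zane: 09:15-10:45, 14:00-15:30.
Quinn ∩ Wei ∩ Noa ∩ Teo ∩ Zane ∩ Dana: 09:15-10:45, 14:00-15:30.
So the common availability across everyone is 09:15-10:45, 14:00-15:30.
Summing the common windows: 90 + 90 = 180 minutes.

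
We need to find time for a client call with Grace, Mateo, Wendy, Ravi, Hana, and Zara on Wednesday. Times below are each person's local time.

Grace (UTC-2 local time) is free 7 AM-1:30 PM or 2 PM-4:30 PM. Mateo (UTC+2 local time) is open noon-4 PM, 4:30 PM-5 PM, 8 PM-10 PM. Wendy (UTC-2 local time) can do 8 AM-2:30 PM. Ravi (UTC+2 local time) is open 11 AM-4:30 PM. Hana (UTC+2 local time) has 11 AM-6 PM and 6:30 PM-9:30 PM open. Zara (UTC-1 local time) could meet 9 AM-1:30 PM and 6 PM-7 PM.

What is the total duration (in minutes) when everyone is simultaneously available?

240

Grace in UTC: 09:00-15:30, 16:00-18:30 (add 2h to convert from UTC-2).
Mateo in UTC: 10:00-14:00, 14:30-15:00, 18:00-20:00 (subtract 2h to convert from UTC+2).
Wendy in UTC: 10:00-16:30 (add 2h to convert from UTC-2).
Ravi in UTC: 09:00-14:30 (subtract 2h to convert from UTC+2).
Hana in UTC: 09:00-16:00, 16:30-19:30 (subtract 2h to convert from UTC+2).
Zara in UTC: 10:00-14:30, 19:00-20:00 (add 1h to convert from UTC-1).
Grace ∩ Mateo: 10:00-14:00, 14:30-15:00, 18:00-18:30.
Grace ∩ Mateo ∩ Wendy: 10:00-14:00, 14:30-15:00.
Grace ∩ Mateo ∩ Wendy ∩ Ravi: 10:00-14:00.
Grace ∩ Mateo ∩ Wendy ∩ Ravi ∩ Hana: 10:00-14:00.
Grace ∩ Mateo ∩ Wendy ∩ Ravi ∩ Hana ∩ Zara: 10:00-14:00.
That's a single block of 240 minutes.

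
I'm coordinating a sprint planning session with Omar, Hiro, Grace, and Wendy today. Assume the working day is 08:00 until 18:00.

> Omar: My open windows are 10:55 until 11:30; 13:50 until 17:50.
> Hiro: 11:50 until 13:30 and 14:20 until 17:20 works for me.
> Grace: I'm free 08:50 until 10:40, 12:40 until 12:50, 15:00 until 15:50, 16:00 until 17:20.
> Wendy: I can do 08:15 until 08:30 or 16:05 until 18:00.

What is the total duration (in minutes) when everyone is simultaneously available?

75

Omar ∩ Hiro: 14:20-17:20.
Omar ∩ Hiro ∩ Grace: 15:00-15:50, 16:00-17:20.
Omar ∩ Hiro ∩ Grace ∩ Wendy: 16:05-17:20.
That's a single block of 75 minutes.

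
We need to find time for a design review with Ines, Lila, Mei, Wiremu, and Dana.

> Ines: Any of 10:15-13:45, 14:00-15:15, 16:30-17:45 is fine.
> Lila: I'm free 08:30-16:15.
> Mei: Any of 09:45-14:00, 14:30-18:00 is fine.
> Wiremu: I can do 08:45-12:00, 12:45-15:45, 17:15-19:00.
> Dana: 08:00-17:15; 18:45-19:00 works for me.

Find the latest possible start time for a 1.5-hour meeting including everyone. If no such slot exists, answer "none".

Ines ∩ Lila: 10:15-13:45, 14:00-15:15.
Ines ∩ Lila ∩ Mei: 10:15-13:45, 14:30-15:15.
Ines ∩ Lila ∩ Mei ∩ Wiremu: 10:15-12:00, 12:45-13:45, 14:30-15:15.
Ines ∩ Lila ∩ Mei ∩ Wiremu ∩ Dana: 10:15-12:00, 12:45-13:45, 14:30-15:15.
The last common window of at least 90 minutes is 10:15-12:00; a 90-minute meeting can start as late as 10:30 and still end by 12:00.

10:30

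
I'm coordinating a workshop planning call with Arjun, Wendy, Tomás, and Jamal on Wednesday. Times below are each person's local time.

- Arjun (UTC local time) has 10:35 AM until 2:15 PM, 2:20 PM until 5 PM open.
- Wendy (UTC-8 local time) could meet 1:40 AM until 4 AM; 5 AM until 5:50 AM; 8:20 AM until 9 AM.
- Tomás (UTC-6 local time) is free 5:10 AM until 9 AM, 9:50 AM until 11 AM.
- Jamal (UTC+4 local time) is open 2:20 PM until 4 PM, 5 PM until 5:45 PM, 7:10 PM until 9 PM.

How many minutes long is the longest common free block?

Arjun in UTC: 10:35-14:15, 14:20-17:00.
Wendy in UTC: 09:40-12:00, 13:00-13:50, 16:20-17:00 (add 8h to convert from UTC-8).
Tomás in UTC: 11:10-15:00, 15:50-17:00 (add 6h to convert from UTC-6).
Jamal in UTC: 10:20-12:00, 13:00-13:45, 15:10-17:00 (subtract 4h to convert from UTC+4).
Arjun ∩ Wendy: 10:35-12:00, 13:00-13:50, 16:20-17:00.
Arjun ∩ Wendy ∩ Tomás: 11:10-12:00, 13:00-13:50, 16:20-17:00.
Arjun ∩ Wendy ∩ Tomás ∩ Jamal: 11:10-12:00, 13:00-13:45, 16:20-17:00.
The longest is 11:10-12:00 at 50 minutes.

50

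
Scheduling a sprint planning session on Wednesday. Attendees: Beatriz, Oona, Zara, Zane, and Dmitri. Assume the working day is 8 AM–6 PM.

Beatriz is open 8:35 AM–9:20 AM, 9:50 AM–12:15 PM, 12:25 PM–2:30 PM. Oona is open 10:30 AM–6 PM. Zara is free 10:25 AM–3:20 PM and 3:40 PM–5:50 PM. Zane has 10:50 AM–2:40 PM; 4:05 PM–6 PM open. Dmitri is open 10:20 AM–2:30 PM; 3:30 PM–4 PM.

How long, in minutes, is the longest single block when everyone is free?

125

Beatriz ∩ Oona: 10:30-12:15, 12:25-14:30.
Beatriz ∩ Oona ∩ Zara: 10:30-12:15, 12:25-14:30.
Beatriz ∩ Oona ∩ Zara ∩ Zane: 10:50-12:15, 12:25-14:30.
Beatriz ∩ Oona ∩ Zara ∩ Zane ∩ Dmitri: 10:50-12:15, 12:25-14:30.
The longest is 12:25-14:30 at 125 minutes.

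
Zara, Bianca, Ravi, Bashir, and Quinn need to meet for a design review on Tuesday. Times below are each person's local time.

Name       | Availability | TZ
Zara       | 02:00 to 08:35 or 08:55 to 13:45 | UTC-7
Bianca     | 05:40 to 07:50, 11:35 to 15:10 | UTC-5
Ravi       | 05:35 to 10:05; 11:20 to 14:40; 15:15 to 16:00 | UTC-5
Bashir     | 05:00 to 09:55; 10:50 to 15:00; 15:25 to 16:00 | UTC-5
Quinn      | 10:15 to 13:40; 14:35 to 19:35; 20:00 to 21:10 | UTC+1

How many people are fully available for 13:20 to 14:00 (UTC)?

3

Zara in UTC: 09:00-15:35, 15:55-20:45 (add 7h to convert from UTC-7).
Bianca in UTC: 10:40-12:50, 16:35-20:10 (add 5h to convert from UTC-5).
Ravi in UTC: 10:35-15:05, 16:20-19:40, 20:15-21:00 (add 5h to convert from UTC-5).
Bashir in UTC: 10:00-14:55, 15:50-20:00, 20:25-21:00 (add 5h to convert from UTC-5).
Quinn in UTC: 09:15-12:40, 13:35-18:35, 19:00-20:10 (subtract 1h to convert from UTC+1).
Zara, Ravi, and Bashir can make the full 13:20-14:00 slot — that's 3.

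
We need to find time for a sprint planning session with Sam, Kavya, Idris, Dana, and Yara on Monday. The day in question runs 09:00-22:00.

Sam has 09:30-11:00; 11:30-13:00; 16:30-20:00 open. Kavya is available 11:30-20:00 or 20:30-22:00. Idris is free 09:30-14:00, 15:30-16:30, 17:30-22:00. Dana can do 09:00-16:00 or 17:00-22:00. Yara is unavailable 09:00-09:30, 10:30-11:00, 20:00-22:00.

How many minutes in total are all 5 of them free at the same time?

240

Sam free: 09:30-11:00, 11:30-13:00, 16:30-20:00.
Kavya free: 11:30-20:00, 20:30-22:00.
Idris free: 09:30-14:00, 15:30-16:30, 17:30-22:00.
Dana free: 09:00-16:00, 17:00-22:00.
Yara free: 09:30-10:30, 11:00-20:00 (invert busy blocks within the working day).
Sam ∩ Kavya: 11:30-13:00, 16:30-20:00.
Sam ∩ Kavya ∩ Idris: 11:30-13:00, 17:30-20:00.
Sam ∩ Kavya ∩ Idris ∩ Dana: 11:30-13:00, 17:30-20:00.
Sam ∩ Kavya ∩ Idris ∩ Dana ∩ Yara: 11:30-13:00, 17:30-20:00.
Those are the intersection windows.
Summing the common windows: 90 + 150 = 240 minutes.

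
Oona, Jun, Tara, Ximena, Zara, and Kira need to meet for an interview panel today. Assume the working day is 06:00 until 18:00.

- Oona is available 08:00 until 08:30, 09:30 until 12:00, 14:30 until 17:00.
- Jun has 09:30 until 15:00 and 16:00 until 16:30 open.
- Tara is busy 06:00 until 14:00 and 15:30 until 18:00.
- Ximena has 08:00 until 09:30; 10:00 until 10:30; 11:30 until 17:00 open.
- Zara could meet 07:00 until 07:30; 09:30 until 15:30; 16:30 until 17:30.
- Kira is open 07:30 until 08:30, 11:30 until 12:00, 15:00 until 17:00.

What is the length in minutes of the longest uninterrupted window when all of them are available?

Oona free: 08:00-08:30, 09:30-12:00, 14:30-17:00.
Jun free: 09:30-15:00, 16:00-16:30.
Tara free: 14:00-15:30 (invert busy blocks within the working day).
Ximena free: 08:00-09:30, 10:00-10:30, 11:30-17:00.
Zara free: 07:00-07:30, 09:30-15:30, 16:30-17:30.
Kira free: 07:30-08:30, 11:30-12:00, 15:00-17:00.
Oona ∩ Jun: 09:30-12:00, 14:30-15:00, 16:00-16:30.
Oona ∩ Jun ∩ Tara: 14:30-15:00.
Oona ∩ Jun ∩ Tara ∩ Ximena: 14:30-15:00.
Oona ∩ Jun ∩ Tara ∩ Ximena ∩ Zara: 14:30-15:00.
Oona ∩ Jun ∩ Tara ∩ Ximena ∩ Zara ∩ Kira: ∅.
There is no time when everyone is free.
No common window exists, so the longest block is 0 minutes.

0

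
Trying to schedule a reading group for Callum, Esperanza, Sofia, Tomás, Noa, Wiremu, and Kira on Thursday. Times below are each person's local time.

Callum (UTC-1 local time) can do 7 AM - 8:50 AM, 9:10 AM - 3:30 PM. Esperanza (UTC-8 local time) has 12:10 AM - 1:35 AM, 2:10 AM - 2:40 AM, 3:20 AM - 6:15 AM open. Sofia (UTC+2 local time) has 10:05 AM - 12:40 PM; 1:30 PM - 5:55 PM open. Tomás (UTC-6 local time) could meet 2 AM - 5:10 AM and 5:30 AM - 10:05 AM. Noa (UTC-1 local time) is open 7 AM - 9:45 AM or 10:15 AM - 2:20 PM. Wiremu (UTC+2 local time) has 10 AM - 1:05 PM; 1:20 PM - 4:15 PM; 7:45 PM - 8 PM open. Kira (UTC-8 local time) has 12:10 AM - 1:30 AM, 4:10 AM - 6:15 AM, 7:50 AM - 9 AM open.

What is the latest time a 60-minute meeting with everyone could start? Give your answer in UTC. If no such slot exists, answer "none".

13:15

Callum in UTC: 08:00-09:50, 10:10-16:30 (add 1h to convert from UTC-1).
Esperanza in UTC: 08:10-09:35, 10:10-10:40, 11:20-14:15 (add 8h to convert from UTC-8).
Sofia in UTC: 08:05-10:40, 11:30-15:55 (subtract 2h to convert from UTC+2).
Tomás in UTC: 08:00-11:10, 11:30-16:05 (add 6h to convert from UTC-6).
Noa in UTC: 08:00-10:45, 11:15-15:20 (add 1h to convert from UTC-1).
Wiremu in UTC: 08:00-11:05, 11:20-14:15, 17:45-18:00 (subtract 2h to convert from UTC+2).
Kira in UTC: 08:10-09:30, 12:10-14:15, 15:50-17:00 (add 8h to convert from UTC-8).
Callum ∩ Esperanza: 08:10-09:35, 10:10-10:40, 11:20-14:15.
Callum ∩ Esperanza ∩ Sofia: 08:10-09:35, 10:10-10:40, 11:30-14:15.
Callum ∩ Esperanza ∩ Sofia ∩ Tomás: 08:10-09:35, 10:10-10:40, 11:30-14:15.
Callum ∩ Esperanza ∩ Sofia ∩ Tomás ∩ Noa: 08:10-09:35, 10:10-10:40, 11:30-14:15.
Callum ∩ Esperanza ∩ Sofia ∩ Tomás ∩ Noa ∩ Wiremu: 08:10-09:35, 10:10-10:40, 11:30-14:15.
Callum ∩ Esperanza ∩ Sofia ∩ Tomás ∩ Noa ∩ Wiremu ∩ Kira: 08:10-09:30, 12:10-14:15.
So the common availability across everyone is 08:10-09:30, 12:10-14:15.
The last common window of at least 60 minutes is 12:10-14:15; a 60-minute meeting can start as late as 13:15 and still end by 14:15.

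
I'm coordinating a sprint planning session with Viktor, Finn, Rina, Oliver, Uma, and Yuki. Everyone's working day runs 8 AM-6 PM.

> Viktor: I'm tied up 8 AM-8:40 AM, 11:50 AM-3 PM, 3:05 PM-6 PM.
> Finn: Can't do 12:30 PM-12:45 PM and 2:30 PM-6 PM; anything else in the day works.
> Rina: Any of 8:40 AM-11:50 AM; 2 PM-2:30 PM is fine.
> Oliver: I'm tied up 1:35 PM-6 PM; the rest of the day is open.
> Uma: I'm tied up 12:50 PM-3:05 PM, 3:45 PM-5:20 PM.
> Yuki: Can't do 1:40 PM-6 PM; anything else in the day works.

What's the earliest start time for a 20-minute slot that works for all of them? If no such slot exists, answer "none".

08:40

Viktor free: 08:40-11:50, 15:00-15:05 (invert busy blocks within the working day).
Finn free: 08:00-12:30, 12:45-14:30 (invert busy blocks within the working day).
Rina free: 08:40-11:50, 14:00-14:30.
Oliver free: 08:00-13:35 (invert busy blocks within the working day).
Uma free: 08:00-12:50, 15:05-15:45, 17:20-18:00 (invert busy blocks within the working day).
Yuki free: 08:00-13:40 (invert busy blocks within the working day).
Viktor ∩ Finn: 08:40-11:50.
Viktor ∩ Finn ∩ Rina: 08:40-11:50.
Viktor ∩ Finn ∩ Rina ∩ Oliver: 08:40-11:50.
Viktor ∩ Finn ∩ Rina ∩ Oliver ∩ Uma: 08:40-11:50.
Viktor ∩ Finn ∩ Rina ∩ Oliver ∩ Uma ∩ Yuki: 08:40-11:50.
Those are the intersection windows.
The first common window of at least 20 minutes is 08:40-11:50, so the earliest start is 08:40.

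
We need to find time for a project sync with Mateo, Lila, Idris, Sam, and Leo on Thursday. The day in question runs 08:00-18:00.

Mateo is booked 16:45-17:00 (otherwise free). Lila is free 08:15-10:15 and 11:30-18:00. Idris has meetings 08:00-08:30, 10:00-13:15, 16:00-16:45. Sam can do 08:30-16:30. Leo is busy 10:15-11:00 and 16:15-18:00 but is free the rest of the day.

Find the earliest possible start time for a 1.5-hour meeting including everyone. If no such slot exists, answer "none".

08:30

Mateo free: 08:00-16:45, 17:00-18:00 (invert busy blocks within the working day).
Lila free: 08:15-10:15, 11:30-18:00.
Idris free: 08:30-10:00, 13:15-16:00, 16:45-18:00 (invert busy blocks within the working day).
Sam free: 08:30-16:30.
Leo free: 08:00-10:15, 11:00-16:15 (invert busy blocks within the working day).
Mateo ∩ Lila: 08:15-10:15, 11:30-16:45, 17:00-18:00.
Mateo ∩ Lila ∩ Idris: 08:30-10:00, 13:15-16:00, 17:00-18:00.
Mateo ∩ Lila ∩ Idris ∩ Sam: 08:30-10:00, 13:15-16:00.
Mateo ∩ Lila ∩ Idris ∩ Sam ∩ Leo: 08:30-10:00, 13:15-16:00.
The first common window of at least 90 minutes is 08:30-10:00, so the earliest start is 08:30.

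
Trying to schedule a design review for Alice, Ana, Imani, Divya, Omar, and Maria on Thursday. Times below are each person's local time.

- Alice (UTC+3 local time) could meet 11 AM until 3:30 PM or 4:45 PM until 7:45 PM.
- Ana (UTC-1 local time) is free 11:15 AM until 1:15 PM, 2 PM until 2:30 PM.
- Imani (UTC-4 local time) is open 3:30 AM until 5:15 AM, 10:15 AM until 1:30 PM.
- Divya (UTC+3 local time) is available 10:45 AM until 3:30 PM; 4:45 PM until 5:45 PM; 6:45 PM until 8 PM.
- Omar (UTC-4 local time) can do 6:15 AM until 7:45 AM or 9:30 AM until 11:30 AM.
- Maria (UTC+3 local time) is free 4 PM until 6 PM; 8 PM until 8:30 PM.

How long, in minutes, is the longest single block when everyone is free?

Alice in UTC: 08:00-12:30, 13:45-16:45 (subtract 3h to convert from UTC+3).
Ana in UTC: 12:15-14:15, 15:00-15:30 (add 1h to convert from UTC-1).
Imani in UTC: 07:30-09:15, 14:15-17:30 (add 4h to convert from UTC-4).
Divya in UTC: 07:45-12:30, 13:45-14:45, 15:45-17:00 (subtract 3h to convert from UTC+3).
Omar in UTC: 10:15-11:45, 13:30-15:30 (add 4h to convert from UTC-4).
Maria in UTC: 13:00-15:00, 17:00-17:30 (subtract 3h to convert from UTC+3).
Alice ∩ Ana: 12:15-12:30, 13:45-14:15, 15:00-15:30.
Alice ∩ Ana ∩ Imani: 15:00-15:30.
Alice ∩ Ana ∩ Imani ∩ Divya: ∅.
Alice ∩ Ana ∩ Imani ∩ Divya ∩ Omar: ∅.
Alice ∩ Ana ∩ Imani ∩ Divya ∩ Omar ∩ Maria: ∅.
There is no time when everyone is free.
No common window exists, so the longest block is 0 minutes.

0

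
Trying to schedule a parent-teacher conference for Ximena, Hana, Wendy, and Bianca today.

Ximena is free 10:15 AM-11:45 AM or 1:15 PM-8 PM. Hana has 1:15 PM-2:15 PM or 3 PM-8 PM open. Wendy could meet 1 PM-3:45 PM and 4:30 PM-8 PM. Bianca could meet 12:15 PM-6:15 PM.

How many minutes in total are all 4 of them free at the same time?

Ximena ∩ Hana: 13:15-14:15, 15:00-20:00.
Ximena ∩ Hana ∩ Wendy: 13:15-14:15, 15:00-15:45, 16:30-20:00.
Ximena ∩ Hana ∩ Wendy ∩ Bianca: 13:15-14:15, 15:00-15:45, 16:30-18:15.
So the common availability across everyone is 13:15-14:15, 15:00-15:45, 16:30-18:15.
Summing the common windows: 60 + 45 + 105 = 210 minutes.

210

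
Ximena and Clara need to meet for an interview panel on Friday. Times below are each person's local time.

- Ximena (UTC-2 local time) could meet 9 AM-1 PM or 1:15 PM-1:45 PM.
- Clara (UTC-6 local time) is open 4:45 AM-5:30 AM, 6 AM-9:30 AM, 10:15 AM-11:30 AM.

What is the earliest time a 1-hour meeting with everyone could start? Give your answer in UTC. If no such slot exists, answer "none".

Ximena in UTC: 11:00-15:00, 15:15-15:45 (add 2h to convert from UTC-2).
Clara in UTC: 10:45-11:30, 12:00-15:30, 16:15-17:30 (add 6h to convert from UTC-6).
Ximena ∩ Clara: 11:00-11:30, 12:00-15:00, 15:15-15:30.
Those are the intersection windows.
The first common window of at least 60 minutes is 12:00-15:00, so the earliest start is 12:00.

12:00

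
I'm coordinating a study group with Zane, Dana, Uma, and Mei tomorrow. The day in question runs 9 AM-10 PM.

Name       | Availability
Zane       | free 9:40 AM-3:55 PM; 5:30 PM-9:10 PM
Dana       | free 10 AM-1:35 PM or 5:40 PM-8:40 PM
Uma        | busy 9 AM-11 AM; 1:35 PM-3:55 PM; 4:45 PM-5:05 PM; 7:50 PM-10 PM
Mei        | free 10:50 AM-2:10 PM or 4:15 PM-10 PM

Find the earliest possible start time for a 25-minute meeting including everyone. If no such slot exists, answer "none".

11:00

Zane free: 09:40-15:55, 17:30-21:10.
Dana free: 10:00-13:35, 17:40-20:40.
Uma free: 11:00-13:35, 15:55-16:45, 17:05-19:50 (invert busy blocks within the working day).
Mei free: 10:50-14:10, 16:15-22:00.
Zane ∩ Dana: 10:00-13:35, 17:40-20:40.
Zane ∩ Dana ∩ Uma: 11:00-13:35, 17:40-19:50.
Zane ∩ Dana ∩ Uma ∩ Mei: 11:00-13:35, 17:40-19:50.
The first common window of at least 25 minutes is 11:00-13:35, so the earliest start is 11:00.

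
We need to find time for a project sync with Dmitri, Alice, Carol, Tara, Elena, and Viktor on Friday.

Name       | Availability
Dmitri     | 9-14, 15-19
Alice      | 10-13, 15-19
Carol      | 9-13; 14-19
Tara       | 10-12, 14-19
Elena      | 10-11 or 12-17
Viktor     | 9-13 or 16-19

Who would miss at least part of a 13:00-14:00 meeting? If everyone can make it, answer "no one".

Alice, Carol, Tara, Viktor

Dmitri: free for 13:00-14:00. Alice: not fully free for 13:00-14:00. Carol: not fully free for 13:00-14:00. Tara: not fully free for 13:00-14:00. Elena: free for 13:00-14:00. Viktor: not fully free for 13:00-14:00.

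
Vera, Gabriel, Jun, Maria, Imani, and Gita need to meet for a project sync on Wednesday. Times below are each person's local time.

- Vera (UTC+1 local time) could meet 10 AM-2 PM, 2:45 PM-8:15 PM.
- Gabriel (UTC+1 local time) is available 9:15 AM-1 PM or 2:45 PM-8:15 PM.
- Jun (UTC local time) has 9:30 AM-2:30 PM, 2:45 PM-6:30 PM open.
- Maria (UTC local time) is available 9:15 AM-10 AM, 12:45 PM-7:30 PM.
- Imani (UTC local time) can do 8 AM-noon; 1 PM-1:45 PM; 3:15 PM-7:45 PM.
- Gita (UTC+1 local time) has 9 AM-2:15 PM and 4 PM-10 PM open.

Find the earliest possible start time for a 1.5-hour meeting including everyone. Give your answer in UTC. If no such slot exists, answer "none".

Vera in UTC: 09:00-13:00, 13:45-19:15 (subtract 1h to convert from UTC+1).
Gabriel in UTC: 08:15-12:00, 13:45-19:15 (subtract 1h to convert from UTC+1).
Jun in UTC: 09:30-14:30, 14:45-18:30.
Maria in UTC: 09:15-10:00, 12:45-19:30.
Imani in UTC: 08:00-12:00, 13:00-13:45, 15:15-19:45.
Gita in UTC: 08:00-13:15, 15:00-21:00 (subtract 1h to convert from UTC+1).
Vera ∩ Gabriel: 09:00-12:00, 13:45-19:15.
Vera ∩ Gabriel ∩ Jun: 09:30-12:00, 13:45-14:30, 14:45-18:30.
Vera ∩ Gabriel ∩ Jun ∩ Maria: 09:30-10:00, 13:45-14:30, 14:45-18:30.
Vera ∩ Gabriel ∩ Jun ∩ Maria ∩ Imani: 09:30-10:00, 15:15-18:30.
Vera ∩ Gabriel ∩ Jun ∩ Maria ∩ Imani ∩ Gita: 09:30-10:00, 15:15-18:30.
Those are the intersection windows.
The first common window of at least 90 minutes is 15:15-18:30, so the earliest start is 15:15.

15:15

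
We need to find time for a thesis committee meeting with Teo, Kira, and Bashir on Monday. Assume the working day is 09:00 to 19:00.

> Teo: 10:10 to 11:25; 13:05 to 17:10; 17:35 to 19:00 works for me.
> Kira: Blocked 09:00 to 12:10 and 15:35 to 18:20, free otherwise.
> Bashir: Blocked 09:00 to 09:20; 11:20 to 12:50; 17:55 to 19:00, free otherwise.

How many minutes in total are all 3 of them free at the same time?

Teo free: 10:10-11:25, 13:05-17:10, 17:35-19:00.
Kira free: 12:10-15:35, 18:20-19:00 (invert busy blocks within the working day).
Bashir free: 09:20-11:20, 12:50-17:55 (invert busy blocks within the working day).
Teo ∩ Kira: 13:05-15:35, 18:20-19:00.
Teo ∩ Kira ∩ Bashir: 13:05-15:35.
That's a single block of 150 minutes.

150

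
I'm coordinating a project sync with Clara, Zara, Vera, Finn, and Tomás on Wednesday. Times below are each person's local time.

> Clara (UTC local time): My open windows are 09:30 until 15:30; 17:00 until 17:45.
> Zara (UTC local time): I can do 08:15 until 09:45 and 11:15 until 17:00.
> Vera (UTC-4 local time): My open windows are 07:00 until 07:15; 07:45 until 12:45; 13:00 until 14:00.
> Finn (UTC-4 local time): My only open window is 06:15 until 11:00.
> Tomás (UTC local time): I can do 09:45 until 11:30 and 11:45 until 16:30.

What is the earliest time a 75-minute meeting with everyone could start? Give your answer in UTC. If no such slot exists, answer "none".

Clara in UTC: 09:30-15:30, 17:00-17:45.
Zara in UTC: 08:15-09:45, 11:15-17:00.
Vera in UTC: 11:00-11:15, 11:45-16:45, 17:00-18:00 (add 4h to convert from UTC-4).
Finn in UTC: 10:15-15:00 (add 4h to convert from UTC-4).
Tomás in UTC: 09:45-11:30, 11:45-16:30.
Clara ∩ Zara: 09:30-09:45, 11:15-15:30.
Clara ∩ Zara ∩ Vera: 11:45-15:30.
Clara ∩ Zara ∩ Vera ∩ Finn: 11:45-15:00.
Clara ∩ Zara ∩ Vera ∩ Finn ∩ Tomás: 11:45-15:00.
Those are the intersection windows.
The first common window of at least 75 minutes is 11:45-15:00, so the earliest start is 11:45.

11:45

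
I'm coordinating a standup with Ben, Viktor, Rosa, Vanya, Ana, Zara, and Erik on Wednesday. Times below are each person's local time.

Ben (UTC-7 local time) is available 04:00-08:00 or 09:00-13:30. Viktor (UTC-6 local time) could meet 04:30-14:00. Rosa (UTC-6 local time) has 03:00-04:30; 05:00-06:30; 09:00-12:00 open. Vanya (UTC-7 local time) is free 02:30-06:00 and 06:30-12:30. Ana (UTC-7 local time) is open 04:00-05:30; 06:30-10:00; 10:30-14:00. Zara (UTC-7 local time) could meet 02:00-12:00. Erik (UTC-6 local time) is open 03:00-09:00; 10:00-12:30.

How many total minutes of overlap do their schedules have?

Ben in UTC: 11:00-15:00, 16:00-20:30 (add 7h to convert from UTC-7).
Viktor in UTC: 10:30-20:00 (add 6h to convert from UTC-6).
Rosa in UTC: 09:00-10:30, 11:00-12:30, 15:00-18:00 (add 6h to convert from UTC-6).
Vanya in UTC: 09:30-13:00, 13:30-19:30 (add 7h to convert from UTC-7).
Ana in UTC: 11:00-12:30, 13:30-17:00, 17:30-21:00 (add 7h to convert from UTC-7).
Zara in UTC: 09:00-19:00 (add 7h to convert from UTC-7).
Erik in UTC: 09:00-15:00, 16:00-18:30 (add 6h to convert from UTC-6).
Ben ∩ Viktor: 11:00-15:00, 16:00-20:00.
Ben ∩ Viktor ∩ Rosa: 11:00-12:30, 16:00-18:00.
Ben ∩ Viktor ∩ Rosa ∩ Vanya: 11:00-12:30, 16:00-18:00.
Ben ∩ Viktor ∩ Rosa ∩ Vanya ∩ Ana: 11:00-12:30, 16:00-17:00, 17:30-18:00.
Ben ∩ Viktor ∩ Rosa ∩ Vanya ∩ Ana ∩ Zara: 11:00-12:30, 16:00-17:00, 17:30-18:00.
Ben ∩ Viktor ∩ Rosa ∩ Vanya ∩ Ana ∩ Zara ∩ Erik: 11:00-12:30, 16:00-17:00, 17:30-18:00.
Summing the common windows: 90 + 60 + 30 = 180 minutes.

180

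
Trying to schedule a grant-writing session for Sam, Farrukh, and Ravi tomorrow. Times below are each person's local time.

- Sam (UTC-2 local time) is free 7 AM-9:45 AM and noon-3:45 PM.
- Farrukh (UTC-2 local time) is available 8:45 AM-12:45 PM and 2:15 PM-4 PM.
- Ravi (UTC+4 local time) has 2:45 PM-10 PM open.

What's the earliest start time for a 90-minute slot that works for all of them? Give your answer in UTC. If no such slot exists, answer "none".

Sam in UTC: 09:00-11:45, 14:00-17:45 (add 2h to convert from UTC-2).
Farrukh in UTC: 10:45-14:45, 16:15-18:00 (add 2h to convert from UTC-2).
Ravi in UTC: 10:45-18:00 (subtract 4h to convert from UTC+4).
Sam ∩ Farrukh: 10:45-11:45, 14:00-14:45, 16:15-17:45.
Sam ∩ Farrukh ∩ Ravi: 10:45-11:45, 14:00-14:45, 16:15-17:45.
The first common window of at least 90 minutes is 16:15-17:45, so the earliest start is 16:15.

16:15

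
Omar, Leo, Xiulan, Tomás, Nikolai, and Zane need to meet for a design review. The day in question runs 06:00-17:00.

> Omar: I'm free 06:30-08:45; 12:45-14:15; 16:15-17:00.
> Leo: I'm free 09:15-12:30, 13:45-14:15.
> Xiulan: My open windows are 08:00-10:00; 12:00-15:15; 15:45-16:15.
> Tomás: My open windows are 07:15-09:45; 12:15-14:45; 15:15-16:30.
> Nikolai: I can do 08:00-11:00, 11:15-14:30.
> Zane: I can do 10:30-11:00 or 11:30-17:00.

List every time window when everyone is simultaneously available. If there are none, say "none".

13:45-14:15

Omar ∩ Leo: 13:45-14:15.
Omar ∩ Leo ∩ Xiulan: 13:45-14:15.
Omar ∩ Leo ∩ Xiulan ∩ Tomás: 13:45-14:15.
Omar ∩ Leo ∩ Xiulan ∩ Tomás ∩ Nikolai: 13:45-14:15.
Omar ∩ Leo ∩ Xiulan ∩ Tomás ∩ Nikolai ∩ Zane: 13:45-14:15.
Those are the intersection windows.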